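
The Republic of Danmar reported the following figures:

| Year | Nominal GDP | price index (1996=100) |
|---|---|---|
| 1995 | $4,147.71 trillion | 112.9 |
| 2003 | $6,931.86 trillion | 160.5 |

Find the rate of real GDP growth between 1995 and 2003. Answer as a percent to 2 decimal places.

17.56%

Deflate each year: 1995 → 4147.71/1.129 = 3673.79; 2003 → 6931.86/1.605 = 4318.92.
So real GDP changed by 4318.92/3673.79 − 1 = 0.1756, i.e. 17.56%.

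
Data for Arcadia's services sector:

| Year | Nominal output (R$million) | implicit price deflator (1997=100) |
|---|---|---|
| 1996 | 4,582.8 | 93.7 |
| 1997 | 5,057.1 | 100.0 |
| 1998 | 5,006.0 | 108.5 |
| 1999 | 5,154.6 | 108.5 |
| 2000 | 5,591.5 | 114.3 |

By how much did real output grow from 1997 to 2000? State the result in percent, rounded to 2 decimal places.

-3.27%

Real output 1997 = 5057.1/1.000 = 5057.10.
Real output 2000 = 5591.5/1.143 = 4891.95.
Change = 4891.95/5057.10 − 1 = -0.0327.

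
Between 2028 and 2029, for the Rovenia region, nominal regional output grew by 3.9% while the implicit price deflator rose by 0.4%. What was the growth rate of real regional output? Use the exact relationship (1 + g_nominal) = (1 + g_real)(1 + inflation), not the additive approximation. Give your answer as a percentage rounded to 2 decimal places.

3.49%

(1 + g_nom) = (1 + g_real)(1 + π), so g_real = 1.0390 / 1.0040 − 1 = 0.03486.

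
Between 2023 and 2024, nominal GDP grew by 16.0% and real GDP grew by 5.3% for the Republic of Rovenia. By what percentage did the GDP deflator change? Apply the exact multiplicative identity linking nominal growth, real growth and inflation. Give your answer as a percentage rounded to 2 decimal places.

10.16%

(1 + g_nom) = (1 + g_real)(1 + π), so π = 1.1600 / 1.0530 − 1 = 0.10161.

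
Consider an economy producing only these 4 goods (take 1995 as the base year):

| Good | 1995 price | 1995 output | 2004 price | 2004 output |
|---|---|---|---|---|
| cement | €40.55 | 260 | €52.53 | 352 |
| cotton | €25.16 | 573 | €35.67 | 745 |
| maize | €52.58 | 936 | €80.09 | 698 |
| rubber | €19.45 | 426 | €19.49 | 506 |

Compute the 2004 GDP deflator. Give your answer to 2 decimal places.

139.30

Nominal GDP 2004 = 52.53·352 + 35.67·745 + 80.09·698 + 19.49·506 = 110829.47.
Real GDP 2004 (at 1995 prices) = 40.55·352 + 25.16·745 + 52.58·698 + 19.45·506 = 79560.34.
Deflator = Nominal/Real × 100 = 110829.47/79560.34 × 100 = 139.302.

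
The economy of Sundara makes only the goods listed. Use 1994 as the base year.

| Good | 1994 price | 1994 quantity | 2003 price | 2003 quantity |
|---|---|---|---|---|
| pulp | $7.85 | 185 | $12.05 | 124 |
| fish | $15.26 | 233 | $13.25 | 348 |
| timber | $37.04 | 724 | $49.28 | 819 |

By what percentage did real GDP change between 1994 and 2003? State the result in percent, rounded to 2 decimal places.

15.07%

Real GDP 1994 = Nominal GDP 1994 = 7.85·185 + 15.26·233 + 37.04·724 = 31824.79.
Real GDP 2003 (at 1994 prices) = 7.85·124 + 15.26·348 + 37.04·819 = 36619.64.
Real growth = 36619.64/31824.79 − 1 = 0.1507.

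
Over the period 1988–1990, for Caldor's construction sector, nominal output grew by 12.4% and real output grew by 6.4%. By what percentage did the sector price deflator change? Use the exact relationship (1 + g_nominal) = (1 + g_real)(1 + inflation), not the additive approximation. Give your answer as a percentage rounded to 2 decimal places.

(1 + g_nom) = (1 + g_real)(1 + π), so π = 1.1240 / 1.0640 − 1 = 0.05639.

5.64%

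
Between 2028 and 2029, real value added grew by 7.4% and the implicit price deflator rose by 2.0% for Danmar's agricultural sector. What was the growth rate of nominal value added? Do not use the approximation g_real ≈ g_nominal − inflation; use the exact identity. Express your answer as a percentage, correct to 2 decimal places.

(1 + g_nom) = (1 + g_real)(1 + π) = 1.0740 × 1.0200 = 1.09548.

9.55%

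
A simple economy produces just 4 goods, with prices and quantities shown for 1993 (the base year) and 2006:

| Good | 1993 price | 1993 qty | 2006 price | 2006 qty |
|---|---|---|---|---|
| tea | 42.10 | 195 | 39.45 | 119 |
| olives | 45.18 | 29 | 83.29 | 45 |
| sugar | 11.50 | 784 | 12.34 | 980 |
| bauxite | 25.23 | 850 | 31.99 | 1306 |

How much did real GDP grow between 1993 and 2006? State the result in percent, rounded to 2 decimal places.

Real GDP 1993 = Nominal GDP 1993 = 42.10·195 + 45.18·29 + 11.50·784 + 25.23·850 = 39981.22.
Real GDP 2006 (at 1993 prices) = 42.10·119 + 45.18·45 + 11.50·980 + 25.23·1306 = 51263.38.
Real growth = 51263.38/39981.22 − 1 = 0.2822.

28.22%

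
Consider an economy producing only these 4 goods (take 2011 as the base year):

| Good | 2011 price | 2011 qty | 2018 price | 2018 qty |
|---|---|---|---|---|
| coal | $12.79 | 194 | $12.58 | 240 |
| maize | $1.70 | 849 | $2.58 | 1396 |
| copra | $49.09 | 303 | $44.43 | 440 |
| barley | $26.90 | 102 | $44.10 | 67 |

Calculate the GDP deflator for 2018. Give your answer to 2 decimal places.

Nominal GDP 2018 = 12.58·240 + 2.58·1396 + 44.43·440 + 44.10·67 = 29124.78.
Real GDP 2018 (at 2011 prices) = 12.79·240 + 1.70·1396 + 49.09·440 + 26.90·67 = 28844.70.
Deflator = Nominal/Real × 100 = 29124.78/28844.70 × 100 = 100.971.

100.97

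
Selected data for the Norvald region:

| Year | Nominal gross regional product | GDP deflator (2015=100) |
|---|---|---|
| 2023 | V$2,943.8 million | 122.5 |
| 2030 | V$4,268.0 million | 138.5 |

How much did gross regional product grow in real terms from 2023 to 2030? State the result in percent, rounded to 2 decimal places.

Deflate each year: 2023 → 2943.8/1.225 = 2403.10; 2030 → 4268.0/1.385 = 3081.59.
So real gross regional product changed by 3081.59/2403.10 − 1 = 0.2823, i.e. 28.23%.

28.23%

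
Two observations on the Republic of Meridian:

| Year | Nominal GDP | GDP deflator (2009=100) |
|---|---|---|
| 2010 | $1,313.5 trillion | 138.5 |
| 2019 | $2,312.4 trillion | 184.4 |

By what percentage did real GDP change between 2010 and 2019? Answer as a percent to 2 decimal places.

Deflate each year: 2010 → 1313.5/1.385 = 948.38; 2019 → 2312.4/1.844 = 1254.01.
So real GDP changed by 1254.01/948.38 − 1 = 0.3223, i.e. 32.23%.

32.23%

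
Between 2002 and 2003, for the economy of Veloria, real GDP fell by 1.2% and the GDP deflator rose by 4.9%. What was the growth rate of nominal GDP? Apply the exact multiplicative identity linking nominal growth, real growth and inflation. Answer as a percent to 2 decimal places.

3.64%

(1 + g_nom) = (1 + g_real)(1 + π) = 0.9880 × 1.0490 = 1.03641.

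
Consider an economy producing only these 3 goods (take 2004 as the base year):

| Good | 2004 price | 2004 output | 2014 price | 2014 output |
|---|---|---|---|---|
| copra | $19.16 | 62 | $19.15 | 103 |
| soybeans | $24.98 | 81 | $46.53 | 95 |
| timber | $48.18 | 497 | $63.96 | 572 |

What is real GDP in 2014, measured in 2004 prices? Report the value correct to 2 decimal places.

$31905.54

Real GDP 2014 = Σ (p_2004 × q_2014) = 19.16·103 + 24.98·95 + 48.18·572 = 31905.54.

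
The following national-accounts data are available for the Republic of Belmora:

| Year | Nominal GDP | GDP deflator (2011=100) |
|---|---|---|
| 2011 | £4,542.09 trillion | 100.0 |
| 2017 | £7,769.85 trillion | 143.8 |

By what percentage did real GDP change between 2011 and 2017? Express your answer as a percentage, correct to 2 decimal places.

18.96%

Real GDP 2011 = 4542.09 / 1.000 = 4542.09.
Real GDP 2017 = 7769.85 / 1.438 = 5403.23.
Real growth = 5403.23 / 4542.09 − 1 = 0.1896.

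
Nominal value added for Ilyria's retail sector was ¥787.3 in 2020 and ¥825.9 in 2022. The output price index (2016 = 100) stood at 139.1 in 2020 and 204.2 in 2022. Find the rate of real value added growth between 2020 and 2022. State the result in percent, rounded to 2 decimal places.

Deflate each year: 2020 → 787.3/1.391 = 566.00; 2022 → 825.9/2.042 = 404.46.
So real value added changed by 404.46/566.00 − 1 = -0.2854, i.e. -28.54%.

-28.54%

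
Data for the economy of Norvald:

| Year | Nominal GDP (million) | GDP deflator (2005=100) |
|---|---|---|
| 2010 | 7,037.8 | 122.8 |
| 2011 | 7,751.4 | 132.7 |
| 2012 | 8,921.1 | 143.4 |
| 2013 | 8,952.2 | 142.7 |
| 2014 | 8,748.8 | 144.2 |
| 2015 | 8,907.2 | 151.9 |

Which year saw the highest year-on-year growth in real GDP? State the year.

2012

2011: real = 7751.4/1.327 = 5841.30; growth vs 2010 (5731.11) = 1.92%.
2012: real = 8921.1/1.434 = 6221.13; growth vs 2011 (5841.30) = 6.50%.
2013: real = 8952.2/1.427 = 6273.44; growth vs 2012 (6221.13) = 0.84%.
2014: real = 8748.8/1.442 = 6067.13; growth vs 2013 (6273.44) = -3.29%.
2015: real = 8907.2/1.519 = 5863.86; growth vs 2014 (6067.13) = -3.35%.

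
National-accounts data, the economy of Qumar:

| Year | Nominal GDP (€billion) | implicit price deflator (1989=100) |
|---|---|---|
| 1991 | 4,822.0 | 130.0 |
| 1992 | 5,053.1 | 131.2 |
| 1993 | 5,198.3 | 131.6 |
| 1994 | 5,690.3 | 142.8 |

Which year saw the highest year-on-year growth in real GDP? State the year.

1992

1992: real = 5053.1/1.312 = 3851.45; growth vs 1991 (3709.23) = 3.83%.
1993: real = 5198.3/1.316 = 3950.08; growth vs 1992 (3851.45) = 2.56%.
1994: real = 5690.3/1.428 = 3984.80; growth vs 1993 (3950.08) = 0.88%.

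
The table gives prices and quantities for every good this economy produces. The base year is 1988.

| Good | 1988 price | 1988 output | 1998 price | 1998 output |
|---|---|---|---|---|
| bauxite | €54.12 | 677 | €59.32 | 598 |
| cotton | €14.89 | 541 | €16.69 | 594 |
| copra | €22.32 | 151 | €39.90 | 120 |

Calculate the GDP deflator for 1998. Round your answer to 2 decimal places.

Nominal GDP 1998 = 59.32·598 + 16.69·594 + 39.90·120 = 50175.22.
Real GDP 1998 (at 1988 prices) = 54.12·598 + 14.89·594 + 22.32·120 = 43886.82.
Deflator = Nominal/Real × 100 = 50175.22/43886.82 × 100 = 114.329.

114.33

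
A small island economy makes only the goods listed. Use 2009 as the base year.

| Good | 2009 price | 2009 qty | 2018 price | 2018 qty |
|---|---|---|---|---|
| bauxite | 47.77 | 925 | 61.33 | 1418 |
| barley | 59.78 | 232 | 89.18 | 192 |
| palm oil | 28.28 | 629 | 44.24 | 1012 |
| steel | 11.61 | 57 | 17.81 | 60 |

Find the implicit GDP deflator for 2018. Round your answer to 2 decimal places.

138.14

Nominal GDP 2018 = 61.33·1418 + 89.18·192 + 44.24·1012 + 17.81·60 = 149927.98.
Real GDP 2018 (at 2009 prices) = 47.77·1418 + 59.78·192 + 28.28·1012 + 11.61·60 = 108531.58.
Deflator = Nominal/Real × 100 = 149927.98/108531.58 × 100 = 138.142.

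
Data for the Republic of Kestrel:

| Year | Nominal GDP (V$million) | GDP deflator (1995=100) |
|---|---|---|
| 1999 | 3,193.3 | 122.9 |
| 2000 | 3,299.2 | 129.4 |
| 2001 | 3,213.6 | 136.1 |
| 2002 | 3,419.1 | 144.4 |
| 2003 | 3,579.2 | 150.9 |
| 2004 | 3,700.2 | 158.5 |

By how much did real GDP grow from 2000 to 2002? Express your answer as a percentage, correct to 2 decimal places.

-7.13%

Real GDP 2000 = 3299.2/1.294 = 2549.61.
Real GDP 2002 = 3419.1/1.444 = 2367.80.
Change = 2367.80/2549.61 − 1 = -0.0713.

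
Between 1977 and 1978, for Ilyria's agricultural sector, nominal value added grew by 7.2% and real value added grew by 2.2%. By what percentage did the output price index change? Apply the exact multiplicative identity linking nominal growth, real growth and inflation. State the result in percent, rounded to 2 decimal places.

(1 + g_nom) = (1 + g_real)(1 + π), so π = 1.0720 / 1.0220 − 1 = 0.04892.

4.89%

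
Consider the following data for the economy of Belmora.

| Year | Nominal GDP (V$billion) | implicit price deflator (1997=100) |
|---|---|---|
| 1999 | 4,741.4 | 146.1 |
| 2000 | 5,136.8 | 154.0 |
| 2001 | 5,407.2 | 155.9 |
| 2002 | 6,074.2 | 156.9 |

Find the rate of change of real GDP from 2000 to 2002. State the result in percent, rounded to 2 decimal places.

Real GDP 2000 = 5136.8/1.540 = 3335.58.
Real GDP 2002 = 6074.2/1.569 = 3871.38.
Change = 3871.38/3335.58 − 1 = 0.1606.

16.06%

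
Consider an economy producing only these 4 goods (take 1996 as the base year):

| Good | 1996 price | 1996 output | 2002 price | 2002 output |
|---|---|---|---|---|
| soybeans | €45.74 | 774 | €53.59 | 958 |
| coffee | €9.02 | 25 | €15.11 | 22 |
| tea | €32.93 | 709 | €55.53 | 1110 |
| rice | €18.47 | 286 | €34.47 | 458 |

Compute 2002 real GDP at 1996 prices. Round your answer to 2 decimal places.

€89028.92

Real GDP 2002 = Σ (p_1996 × q_2002) = 45.74·958 + 9.02·22 + 32.93·1110 + 18.47·458 = 89028.92.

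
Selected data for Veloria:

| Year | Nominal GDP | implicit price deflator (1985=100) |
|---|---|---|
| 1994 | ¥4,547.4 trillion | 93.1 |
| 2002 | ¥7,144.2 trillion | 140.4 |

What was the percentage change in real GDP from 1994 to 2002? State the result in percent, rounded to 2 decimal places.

Deflate each year: 1994 → 4547.4/0.931 = 4884.43; 2002 → 7144.2/1.404 = 5088.46.
So real GDP changed by 5088.46/4884.43 − 1 = 0.0418, i.e. 4.18%.

4.18%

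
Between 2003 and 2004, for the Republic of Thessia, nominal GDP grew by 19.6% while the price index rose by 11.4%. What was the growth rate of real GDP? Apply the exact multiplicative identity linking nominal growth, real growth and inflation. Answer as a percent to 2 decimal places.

7.36%

(1 + g_nom) = (1 + g_real)(1 + π), so g_real = 1.1960 / 1.1140 − 1 = 0.07361.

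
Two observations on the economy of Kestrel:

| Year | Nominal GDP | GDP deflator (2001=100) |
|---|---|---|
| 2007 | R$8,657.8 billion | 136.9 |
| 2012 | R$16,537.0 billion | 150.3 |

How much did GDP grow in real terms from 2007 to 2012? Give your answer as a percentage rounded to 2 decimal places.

73.98%

Real GDP 2007 = 8657.8 / 1.369 = 6324.18.
Real GDP 2012 = 16537.0 / 1.503 = 11002.66.
Real growth = 11002.66 / 6324.18 − 1 = 0.7398.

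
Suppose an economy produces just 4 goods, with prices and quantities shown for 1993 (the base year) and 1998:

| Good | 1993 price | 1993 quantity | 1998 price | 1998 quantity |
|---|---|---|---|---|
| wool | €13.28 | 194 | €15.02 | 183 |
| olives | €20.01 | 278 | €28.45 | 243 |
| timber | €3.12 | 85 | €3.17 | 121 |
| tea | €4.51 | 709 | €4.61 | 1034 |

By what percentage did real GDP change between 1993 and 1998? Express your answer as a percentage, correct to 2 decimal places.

6.31%

Real GDP 1993 = Nominal GDP 1993 = 13.28·194 + 20.01·278 + 3.12·85 + 4.51·709 = 11601.89.
Real GDP 1998 (at 1993 prices) = 13.28·183 + 20.01·243 + 3.12·121 + 4.51·1034 = 12333.53.
Real growth = 12333.53/11601.89 − 1 = 0.0631.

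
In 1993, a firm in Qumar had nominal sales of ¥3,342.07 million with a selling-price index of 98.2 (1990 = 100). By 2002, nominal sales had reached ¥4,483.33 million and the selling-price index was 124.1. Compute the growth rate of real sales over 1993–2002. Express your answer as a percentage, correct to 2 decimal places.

6.15%

Real sales 1993 = 3342.07 / 0.982 = 3403.33.
Real sales 2002 = 4483.33 / 1.241 = 3612.68.
Real growth = 3612.68 / 3403.33 − 1 = 0.0615.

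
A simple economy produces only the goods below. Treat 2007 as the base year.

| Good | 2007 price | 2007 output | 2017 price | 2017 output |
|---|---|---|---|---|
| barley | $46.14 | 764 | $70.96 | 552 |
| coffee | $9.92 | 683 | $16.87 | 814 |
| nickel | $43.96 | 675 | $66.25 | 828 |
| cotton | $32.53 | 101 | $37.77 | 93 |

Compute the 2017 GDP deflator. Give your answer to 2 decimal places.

Nominal GDP 2017 = 70.96·552 + 16.87·814 + 66.25·828 + 37.77·93 = 111269.71.
Real GDP 2017 (at 2007 prices) = 46.14·552 + 9.92·814 + 43.96·828 + 32.53·93 = 72968.33.
Deflator = Nominal/Real × 100 = 111269.71/72968.33 × 100 = 152.490.

152.49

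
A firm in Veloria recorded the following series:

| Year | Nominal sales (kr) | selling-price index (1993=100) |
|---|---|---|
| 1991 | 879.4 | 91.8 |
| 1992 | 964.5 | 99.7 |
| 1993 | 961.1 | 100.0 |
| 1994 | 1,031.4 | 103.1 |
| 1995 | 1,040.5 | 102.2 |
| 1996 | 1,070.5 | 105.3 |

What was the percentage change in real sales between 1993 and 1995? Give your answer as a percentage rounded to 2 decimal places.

Real sales 1993 = 961.1/1.000 = 961.10.
Real sales 1995 = 1040.5/1.022 = 1018.10.
Change = 1018.10/961.10 − 1 = 0.0593.

5.93%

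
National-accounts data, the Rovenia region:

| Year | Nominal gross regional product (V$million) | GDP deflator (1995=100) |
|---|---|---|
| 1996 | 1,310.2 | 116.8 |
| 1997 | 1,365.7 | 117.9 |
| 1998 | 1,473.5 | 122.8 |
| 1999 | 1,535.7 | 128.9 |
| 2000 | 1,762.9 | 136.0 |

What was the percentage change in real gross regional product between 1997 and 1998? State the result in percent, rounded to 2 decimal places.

Real gross regional product 1997 = 1365.7/1.179 = 1158.35.
Real gross regional product 1998 = 1473.5/1.228 = 1199.92.
Change = 1199.92/1158.35 − 1 = 0.0359.

3.59%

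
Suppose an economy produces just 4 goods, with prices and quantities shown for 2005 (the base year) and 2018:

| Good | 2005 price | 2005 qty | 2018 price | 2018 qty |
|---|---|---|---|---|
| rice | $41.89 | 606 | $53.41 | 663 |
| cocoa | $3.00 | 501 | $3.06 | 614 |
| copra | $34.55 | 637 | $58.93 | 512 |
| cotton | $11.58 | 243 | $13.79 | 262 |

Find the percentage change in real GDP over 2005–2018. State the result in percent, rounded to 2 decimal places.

Real GDP 2005 = Nominal GDP 2005 = 41.89·606 + 3.00·501 + 34.55·637 + 11.58·243 = 51710.63.
Real GDP 2018 (at 2005 prices) = 41.89·663 + 3.00·614 + 34.55·512 + 11.58·262 = 50338.63.
Real growth = 50338.63/51710.63 − 1 = -0.0265.

-2.65%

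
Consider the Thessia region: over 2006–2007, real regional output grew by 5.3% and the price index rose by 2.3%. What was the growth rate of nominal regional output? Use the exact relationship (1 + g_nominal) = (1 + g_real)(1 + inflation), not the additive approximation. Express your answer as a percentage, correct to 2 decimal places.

7.72%

(1 + g_nom) = (1 + g_real)(1 + π) = 1.0530 × 1.0230 = 1.07722.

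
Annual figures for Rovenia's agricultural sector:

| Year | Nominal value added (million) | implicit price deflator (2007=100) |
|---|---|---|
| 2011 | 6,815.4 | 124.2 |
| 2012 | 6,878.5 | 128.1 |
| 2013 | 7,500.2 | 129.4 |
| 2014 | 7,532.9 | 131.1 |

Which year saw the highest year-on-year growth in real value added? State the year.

2013

2012: real = 6878.5/1.281 = 5369.63; growth vs 2011 (5487.44) = -2.15%.
2013: real = 7500.2/1.294 = 5796.14; growth vs 2012 (5369.63) = 7.94%.
2014: real = 7532.9/1.311 = 5745.92; growth vs 2013 (5796.14) = -0.87%.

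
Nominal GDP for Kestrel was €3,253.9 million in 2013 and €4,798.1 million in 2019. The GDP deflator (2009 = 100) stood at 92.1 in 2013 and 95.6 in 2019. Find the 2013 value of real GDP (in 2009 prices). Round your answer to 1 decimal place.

Real GDP = Nominal / (GDP deflator/100) = 3253.9 / 0.921 = 3533.01.

€3,533.0 million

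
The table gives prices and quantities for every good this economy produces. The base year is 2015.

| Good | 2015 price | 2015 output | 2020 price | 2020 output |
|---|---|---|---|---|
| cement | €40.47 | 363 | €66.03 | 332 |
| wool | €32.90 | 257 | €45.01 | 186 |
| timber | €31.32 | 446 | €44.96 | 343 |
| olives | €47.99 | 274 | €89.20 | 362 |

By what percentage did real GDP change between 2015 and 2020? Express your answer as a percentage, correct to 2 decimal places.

-5.16%

Real GDP 2015 = Nominal GDP 2015 = 40.47·363 + 32.90·257 + 31.32·446 + 47.99·274 = 50263.89.
Real GDP 2020 (at 2015 prices) = 40.47·332 + 32.90·186 + 31.32·343 + 47.99·362 = 47670.58.
Real growth = 47670.58/50263.89 − 1 = -0.0516.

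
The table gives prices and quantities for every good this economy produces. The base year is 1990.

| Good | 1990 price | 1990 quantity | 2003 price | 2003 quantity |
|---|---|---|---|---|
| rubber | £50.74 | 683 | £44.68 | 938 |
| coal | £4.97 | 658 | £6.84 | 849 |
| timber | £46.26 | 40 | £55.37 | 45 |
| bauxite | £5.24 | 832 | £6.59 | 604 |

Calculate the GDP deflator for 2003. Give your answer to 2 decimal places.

Nominal GDP 2003 = 44.68·938 + 6.84·849 + 55.37·45 + 6.59·604 = 54189.01.
Real GDP 2003 (at 1990 prices) = 50.74·938 + 4.97·849 + 46.26·45 + 5.24·604 = 57060.31.
Deflator = Nominal/Real × 100 = 54189.01/57060.31 × 100 = 94.968.

94.97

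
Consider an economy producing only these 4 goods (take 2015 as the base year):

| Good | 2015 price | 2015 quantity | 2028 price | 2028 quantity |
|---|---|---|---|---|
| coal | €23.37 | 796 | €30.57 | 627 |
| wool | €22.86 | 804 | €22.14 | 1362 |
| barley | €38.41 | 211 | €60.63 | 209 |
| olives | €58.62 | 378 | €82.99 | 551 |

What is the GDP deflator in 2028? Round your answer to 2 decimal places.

Nominal GDP 2028 = 30.57·627 + 22.14·1362 + 60.63·209 + 82.99·551 = 107721.23.
Real GDP 2028 (at 2015 prices) = 23.37·627 + 22.86·1362 + 38.41·209 + 58.62·551 = 86115.62.
Deflator = Nominal/Real × 100 = 107721.23/86115.62 × 100 = 125.089.

125.09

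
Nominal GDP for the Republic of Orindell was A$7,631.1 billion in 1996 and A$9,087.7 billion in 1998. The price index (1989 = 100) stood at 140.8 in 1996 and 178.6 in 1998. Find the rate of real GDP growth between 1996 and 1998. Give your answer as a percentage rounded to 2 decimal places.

Real GDP 1996 = 7631.1 / 1.408 = 5419.82.
Real GDP 1998 = 9087.7 / 1.786 = 5088.30.
Real growth = 5088.30 / 5419.82 − 1 = -0.0612.

-6.12%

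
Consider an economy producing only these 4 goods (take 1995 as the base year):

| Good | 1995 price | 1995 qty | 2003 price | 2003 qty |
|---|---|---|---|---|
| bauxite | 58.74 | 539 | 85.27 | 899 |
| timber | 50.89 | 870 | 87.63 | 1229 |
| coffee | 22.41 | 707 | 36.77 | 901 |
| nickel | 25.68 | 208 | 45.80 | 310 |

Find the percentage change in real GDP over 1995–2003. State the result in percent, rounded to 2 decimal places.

47.76%

Real GDP 1995 = Nominal GDP 1995 = 58.74·539 + 50.89·870 + 22.41·707 + 25.68·208 = 97120.47.
Real GDP 2003 (at 1995 prices) = 58.74·899 + 50.89·1229 + 22.41·901 + 25.68·310 = 143503.28.
Real growth = 143503.28/97120.47 − 1 = 0.4776.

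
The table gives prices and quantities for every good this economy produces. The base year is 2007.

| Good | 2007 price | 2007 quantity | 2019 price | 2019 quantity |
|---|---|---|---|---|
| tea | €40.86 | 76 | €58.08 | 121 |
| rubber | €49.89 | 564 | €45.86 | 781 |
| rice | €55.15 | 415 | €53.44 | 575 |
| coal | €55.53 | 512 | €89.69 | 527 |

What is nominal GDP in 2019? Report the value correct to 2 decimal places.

Nominal GDP 2019 = Σ (p_2019 × q_2019) = 58.08·121 + 45.86·781 + 53.44·575 + 89.69·527 = 120838.97.

€120838.97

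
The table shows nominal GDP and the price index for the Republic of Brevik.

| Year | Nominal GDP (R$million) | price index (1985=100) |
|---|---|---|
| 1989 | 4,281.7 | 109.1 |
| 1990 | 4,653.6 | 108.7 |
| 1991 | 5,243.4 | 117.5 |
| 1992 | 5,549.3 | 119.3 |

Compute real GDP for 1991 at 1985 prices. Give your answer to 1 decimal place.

R$4,462.5 million

Real GDP 1991 = 5243.4 / 1.175 = 4462.47.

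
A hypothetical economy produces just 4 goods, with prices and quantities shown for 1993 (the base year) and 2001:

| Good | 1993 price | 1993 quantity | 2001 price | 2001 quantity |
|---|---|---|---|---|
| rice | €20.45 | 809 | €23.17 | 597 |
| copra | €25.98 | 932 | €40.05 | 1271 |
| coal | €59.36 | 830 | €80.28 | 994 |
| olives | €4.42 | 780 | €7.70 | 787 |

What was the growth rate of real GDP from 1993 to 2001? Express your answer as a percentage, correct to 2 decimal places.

15.23%

Real GDP 1993 = Nominal GDP 1993 = 20.45·809 + 25.98·932 + 59.36·830 + 4.42·780 = 93473.81.
Real GDP 2001 (at 1993 prices) = 20.45·597 + 25.98·1271 + 59.36·994 + 4.42·787 = 107711.61.
Real growth = 107711.61/93473.81 − 1 = 0.1523.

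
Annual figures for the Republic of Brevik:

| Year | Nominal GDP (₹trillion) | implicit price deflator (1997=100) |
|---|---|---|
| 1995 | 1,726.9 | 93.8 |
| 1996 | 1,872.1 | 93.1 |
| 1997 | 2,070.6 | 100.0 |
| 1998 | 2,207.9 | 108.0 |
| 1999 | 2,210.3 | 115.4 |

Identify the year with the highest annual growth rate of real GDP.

1996: real = 1872.1/0.931 = 2010.85; growth vs 1995 (1841.04) = 9.22%.
1997: real = 2070.6/1.000 = 2070.60; growth vs 1996 (2010.85) = 2.97%.
1998: real = 2207.9/1.080 = 2044.35; growth vs 1997 (2070.60) = -1.27%.
1999: real = 2210.3/1.154 = 1915.34; growth vs 1998 (2044.35) = -6.31%.

1996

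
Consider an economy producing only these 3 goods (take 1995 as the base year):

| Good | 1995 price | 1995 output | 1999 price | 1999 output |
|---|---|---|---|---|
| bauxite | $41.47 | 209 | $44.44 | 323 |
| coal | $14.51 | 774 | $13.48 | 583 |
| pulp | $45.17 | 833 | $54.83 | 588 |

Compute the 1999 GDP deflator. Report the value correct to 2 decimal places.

Nominal GDP 1999 = 44.44·323 + 13.48·583 + 54.83·588 = 54453.00.
Real GDP 1999 (at 1995 prices) = 41.47·323 + 14.51·583 + 45.17·588 = 48414.10.
Deflator = Nominal/Real × 100 = 54453.00/48414.10 × 100 = 112.473.

112.47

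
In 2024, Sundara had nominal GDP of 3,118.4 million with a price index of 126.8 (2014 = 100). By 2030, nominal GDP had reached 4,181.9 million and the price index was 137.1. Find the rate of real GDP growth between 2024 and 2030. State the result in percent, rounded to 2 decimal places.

24.03%

Real GDP 2024 = 3118.4 / 1.268 = 2459.31.
Real GDP 2030 = 4181.9 / 1.371 = 3050.26.
Real growth = 3050.26 / 2459.31 − 1 = 0.2403.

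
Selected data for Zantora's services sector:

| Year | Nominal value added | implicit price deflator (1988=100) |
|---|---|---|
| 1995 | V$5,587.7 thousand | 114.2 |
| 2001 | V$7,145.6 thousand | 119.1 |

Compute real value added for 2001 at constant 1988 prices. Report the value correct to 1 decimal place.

Real value added = Nominal / (implicit price deflator/100) = 7145.6 / 1.191 = 5999.66.

V$5,999.7 thousand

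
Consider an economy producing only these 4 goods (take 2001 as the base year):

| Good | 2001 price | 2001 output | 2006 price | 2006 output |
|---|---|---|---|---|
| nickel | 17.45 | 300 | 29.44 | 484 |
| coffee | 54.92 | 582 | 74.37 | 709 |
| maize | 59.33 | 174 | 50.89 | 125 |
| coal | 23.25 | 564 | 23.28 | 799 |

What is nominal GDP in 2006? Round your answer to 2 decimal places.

Nominal GDP 2006 = Σ (p_2006 × q_2006) = 29.44·484 + 74.37·709 + 50.89·125 + 23.28·799 = 91939.26.

91939.26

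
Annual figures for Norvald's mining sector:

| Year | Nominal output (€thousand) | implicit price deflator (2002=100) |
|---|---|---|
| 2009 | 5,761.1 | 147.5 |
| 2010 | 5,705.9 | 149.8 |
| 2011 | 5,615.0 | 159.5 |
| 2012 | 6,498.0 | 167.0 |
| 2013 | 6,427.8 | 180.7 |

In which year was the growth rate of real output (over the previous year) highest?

2010: real = 5705.9/1.498 = 3809.01; growth vs 2009 (3905.83) = -2.48%.
2011: real = 5615.0/1.595 = 3520.38; growth vs 2010 (3809.01) = -7.58%.
2012: real = 6498.0/1.670 = 3891.02; growth vs 2011 (3520.38) = 10.53%.
2013: real = 6427.8/1.807 = 3557.17; growth vs 2012 (3891.02) = -8.58%.

2012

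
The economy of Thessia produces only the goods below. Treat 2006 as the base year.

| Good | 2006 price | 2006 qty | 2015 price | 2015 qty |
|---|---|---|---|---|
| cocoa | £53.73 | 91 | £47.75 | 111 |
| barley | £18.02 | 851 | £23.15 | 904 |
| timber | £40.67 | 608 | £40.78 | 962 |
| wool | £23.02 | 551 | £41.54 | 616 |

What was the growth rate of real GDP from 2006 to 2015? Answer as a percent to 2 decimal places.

31.10%

Real GDP 2006 = Nominal GDP 2006 = 53.73·91 + 18.02·851 + 40.67·608 + 23.02·551 = 57635.83.
Real GDP 2015 (at 2006 prices) = 53.73·111 + 18.02·904 + 40.67·962 + 23.02·616 = 75558.97.
Real growth = 75558.97/57635.83 − 1 = 0.3110.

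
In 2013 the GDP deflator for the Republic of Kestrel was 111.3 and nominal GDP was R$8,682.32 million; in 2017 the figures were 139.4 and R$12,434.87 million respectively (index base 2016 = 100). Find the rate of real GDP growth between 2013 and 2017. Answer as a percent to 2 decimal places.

14.35%

Real GDP 2013 = 8682.32 / 1.113 = 7800.83.
Real GDP 2017 = 12434.87 / 1.394 = 8920.28.
Real growth = 8920.28 / 7800.83 − 1 = 0.1435.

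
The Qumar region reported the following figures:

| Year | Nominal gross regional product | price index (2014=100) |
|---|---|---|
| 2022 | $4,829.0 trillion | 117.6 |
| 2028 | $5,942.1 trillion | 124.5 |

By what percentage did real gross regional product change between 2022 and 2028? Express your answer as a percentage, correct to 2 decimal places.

Deflate each year: 2022 → 4829.0/1.176 = 4106.29; 2028 → 5942.1/1.245 = 4772.77.
So real gross regional product changed by 4772.77/4106.29 − 1 = 0.1623, i.e. 16.23%.

16.23%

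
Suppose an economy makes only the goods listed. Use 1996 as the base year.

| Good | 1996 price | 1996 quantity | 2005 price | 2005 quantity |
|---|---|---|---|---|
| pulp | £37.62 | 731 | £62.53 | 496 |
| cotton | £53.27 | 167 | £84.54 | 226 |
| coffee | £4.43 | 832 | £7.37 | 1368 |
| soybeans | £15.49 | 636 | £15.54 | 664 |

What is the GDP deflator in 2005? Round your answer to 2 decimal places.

149.91

Nominal GDP 2005 = 62.53·496 + 84.54·226 + 7.37·1368 + 15.54·664 = 70521.64.
Real GDP 2005 (at 1996 prices) = 37.62·496 + 53.27·226 + 4.43·1368 + 15.49·664 = 47044.14.
Deflator = Nominal/Real × 100 = 70521.64/47044.14 × 100 = 149.905.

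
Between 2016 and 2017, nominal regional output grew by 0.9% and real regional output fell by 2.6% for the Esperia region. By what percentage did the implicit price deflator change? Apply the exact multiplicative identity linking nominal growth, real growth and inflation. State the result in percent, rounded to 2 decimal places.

(1 + g_nom) = (1 + g_real)(1 + π), so π = 1.0090 / 0.9740 − 1 = 0.03593.

3.59%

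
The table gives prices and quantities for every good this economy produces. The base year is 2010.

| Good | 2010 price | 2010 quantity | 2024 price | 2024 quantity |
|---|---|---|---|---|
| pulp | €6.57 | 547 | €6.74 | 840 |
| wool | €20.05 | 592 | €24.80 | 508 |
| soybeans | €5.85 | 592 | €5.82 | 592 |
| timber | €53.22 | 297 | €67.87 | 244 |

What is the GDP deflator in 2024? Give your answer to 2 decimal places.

Nominal GDP 2024 = 6.74·840 + 24.80·508 + 5.82·592 + 67.87·244 = 38265.72.
Real GDP 2024 (at 2010 prices) = 6.57·840 + 20.05·508 + 5.85·592 + 53.22·244 = 32153.08.
Deflator = Nominal/Real × 100 = 38265.72/32153.08 × 100 = 119.011.

119.01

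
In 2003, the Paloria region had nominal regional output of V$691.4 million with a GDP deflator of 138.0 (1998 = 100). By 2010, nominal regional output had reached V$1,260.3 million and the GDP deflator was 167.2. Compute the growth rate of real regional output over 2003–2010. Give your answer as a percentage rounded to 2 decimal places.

50.45%

Real regional output 2003 = 691.4 / 1.380 = 501.01.
Real regional output 2010 = 1260.3 / 1.672 = 753.77.
Real growth = 753.77 / 501.01 − 1 = 0.5045.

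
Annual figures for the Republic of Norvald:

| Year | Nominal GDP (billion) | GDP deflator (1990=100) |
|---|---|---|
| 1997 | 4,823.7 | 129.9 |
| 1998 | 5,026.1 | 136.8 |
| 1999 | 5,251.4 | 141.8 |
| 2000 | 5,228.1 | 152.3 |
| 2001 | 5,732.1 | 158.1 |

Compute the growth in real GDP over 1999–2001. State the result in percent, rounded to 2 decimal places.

Real GDP 1999 = 5251.4/1.418 = 3703.39.
Real GDP 2001 = 5732.1/1.581 = 3625.62.
Change = 3625.62/3703.39 − 1 = -0.0210.

-2.10%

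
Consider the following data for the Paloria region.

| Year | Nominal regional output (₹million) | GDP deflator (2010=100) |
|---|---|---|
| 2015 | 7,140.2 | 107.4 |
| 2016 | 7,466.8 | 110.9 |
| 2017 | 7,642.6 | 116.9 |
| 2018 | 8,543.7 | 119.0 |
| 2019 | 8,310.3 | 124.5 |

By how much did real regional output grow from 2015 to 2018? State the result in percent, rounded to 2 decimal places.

7.99%

Real regional output 2015 = 7140.2/1.074 = 6648.23.
Real regional output 2018 = 8543.7/1.190 = 7179.58.
Change = 7179.58/6648.23 − 1 = 0.0799.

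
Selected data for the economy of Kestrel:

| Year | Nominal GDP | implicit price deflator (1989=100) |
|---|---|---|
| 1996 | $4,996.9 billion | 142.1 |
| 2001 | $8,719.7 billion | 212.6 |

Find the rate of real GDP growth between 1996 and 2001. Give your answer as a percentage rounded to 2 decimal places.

Deflate each year: 1996 → 4996.9/1.421 = 3516.47; 2001 → 8719.7/2.126 = 4101.46.
So real GDP changed by 4101.46/3516.47 − 1 = 0.1664, i.e. 16.64%.

16.64%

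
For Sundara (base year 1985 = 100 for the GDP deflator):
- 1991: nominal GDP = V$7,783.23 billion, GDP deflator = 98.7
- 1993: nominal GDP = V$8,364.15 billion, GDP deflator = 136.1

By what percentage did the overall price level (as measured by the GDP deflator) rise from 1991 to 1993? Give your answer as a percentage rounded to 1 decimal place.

37.9%

Price-level change = 136.1 / 98.7 − 1 = 0.3789.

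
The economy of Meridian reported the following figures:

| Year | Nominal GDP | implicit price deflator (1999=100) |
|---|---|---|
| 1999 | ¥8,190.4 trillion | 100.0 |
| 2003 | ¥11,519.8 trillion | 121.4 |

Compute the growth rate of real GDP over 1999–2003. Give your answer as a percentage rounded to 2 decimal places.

Real GDP 1999 = 8190.4 / 1.000 = 8190.40.
Real GDP 2003 = 11519.8 / 1.214 = 9489.13.
Real growth = 9489.13 / 8190.40 − 1 = 0.1586.

15.86%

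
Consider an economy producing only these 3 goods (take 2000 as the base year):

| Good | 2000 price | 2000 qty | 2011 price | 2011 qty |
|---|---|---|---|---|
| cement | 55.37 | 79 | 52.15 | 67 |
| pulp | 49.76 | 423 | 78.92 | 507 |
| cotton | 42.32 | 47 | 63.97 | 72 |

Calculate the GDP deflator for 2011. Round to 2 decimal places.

Nominal GDP 2011 = 52.15·67 + 78.92·507 + 63.97·72 = 48112.33.
Real GDP 2011 (at 2000 prices) = 55.37·67 + 49.76·507 + 42.32·72 = 31985.15.
Deflator = Nominal/Real × 100 = 48112.33/31985.15 × 100 = 150.421.

150.42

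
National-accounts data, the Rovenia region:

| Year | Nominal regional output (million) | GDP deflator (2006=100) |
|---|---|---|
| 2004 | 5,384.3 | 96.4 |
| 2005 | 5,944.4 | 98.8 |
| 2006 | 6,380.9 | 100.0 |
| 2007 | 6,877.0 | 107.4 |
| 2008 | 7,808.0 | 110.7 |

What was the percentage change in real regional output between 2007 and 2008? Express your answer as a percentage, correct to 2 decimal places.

10.15%

Real regional output 2007 = 6877.0/1.074 = 6403.17.
Real regional output 2008 = 7808.0/1.107 = 7053.30.
Change = 7053.30/6403.17 − 1 = 0.1015.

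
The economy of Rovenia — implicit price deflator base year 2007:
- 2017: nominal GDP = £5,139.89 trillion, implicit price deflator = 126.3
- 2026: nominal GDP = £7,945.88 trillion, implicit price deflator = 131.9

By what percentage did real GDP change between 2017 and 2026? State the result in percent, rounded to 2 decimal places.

Deflate each year: 2017 → 5139.89/1.263 = 4069.59; 2026 → 7945.88/1.319 = 6024.17.
So real GDP changed by 6024.17/4069.59 − 1 = 0.4803, i.e. 48.03%.

48.03%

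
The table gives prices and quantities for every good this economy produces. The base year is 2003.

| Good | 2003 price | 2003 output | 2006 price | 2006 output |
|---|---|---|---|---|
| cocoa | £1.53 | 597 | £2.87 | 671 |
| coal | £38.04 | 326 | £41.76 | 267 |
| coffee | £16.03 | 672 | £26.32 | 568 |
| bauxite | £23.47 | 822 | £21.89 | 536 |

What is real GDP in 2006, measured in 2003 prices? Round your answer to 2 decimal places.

Real GDP 2006 = Σ (p_2003 × q_2006) = 1.53·671 + 38.04·267 + 16.03·568 + 23.47·536 = 32868.27.

£32868.27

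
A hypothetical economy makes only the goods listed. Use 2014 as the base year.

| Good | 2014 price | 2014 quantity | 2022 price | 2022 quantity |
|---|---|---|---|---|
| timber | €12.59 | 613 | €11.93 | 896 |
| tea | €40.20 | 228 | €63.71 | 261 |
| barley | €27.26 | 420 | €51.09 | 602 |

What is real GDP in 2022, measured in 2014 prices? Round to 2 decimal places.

€38183.36

Real GDP 2022 = Σ (p_2014 × q_2022) = 12.59·896 + 40.20·261 + 27.26·602 = 38183.36.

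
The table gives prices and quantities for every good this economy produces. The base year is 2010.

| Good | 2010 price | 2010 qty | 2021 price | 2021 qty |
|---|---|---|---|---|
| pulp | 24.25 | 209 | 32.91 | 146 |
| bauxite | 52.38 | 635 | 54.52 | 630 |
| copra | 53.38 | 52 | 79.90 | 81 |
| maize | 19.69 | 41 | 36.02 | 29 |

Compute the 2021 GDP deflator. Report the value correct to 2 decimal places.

Nominal GDP 2021 = 32.91·146 + 54.52·630 + 79.90·81 + 36.02·29 = 46668.94.
Real GDP 2021 (at 2010 prices) = 24.25·146 + 52.38·630 + 53.38·81 + 19.69·29 = 41434.69.
Deflator = Nominal/Real × 100 = 46668.94/41434.69 × 100 = 112.633.

112.63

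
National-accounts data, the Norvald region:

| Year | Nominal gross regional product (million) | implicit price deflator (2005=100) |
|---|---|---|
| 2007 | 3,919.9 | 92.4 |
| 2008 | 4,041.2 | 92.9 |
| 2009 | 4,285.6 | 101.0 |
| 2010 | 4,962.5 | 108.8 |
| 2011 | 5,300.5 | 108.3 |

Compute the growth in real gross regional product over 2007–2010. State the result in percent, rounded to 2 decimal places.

Real gross regional product 2007 = 3919.9/0.924 = 4242.32.
Real gross regional product 2010 = 4962.5/1.088 = 4561.12.
Change = 4561.12/4242.32 − 1 = 0.0751.

7.51%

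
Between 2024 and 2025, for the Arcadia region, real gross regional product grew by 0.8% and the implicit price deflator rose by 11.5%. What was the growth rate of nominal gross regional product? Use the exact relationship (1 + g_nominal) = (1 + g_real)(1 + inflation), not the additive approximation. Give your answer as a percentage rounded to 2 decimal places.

(1 + g_nom) = (1 + g_real)(1 + π) = 1.0080 × 1.1150 = 1.12392.

12.39%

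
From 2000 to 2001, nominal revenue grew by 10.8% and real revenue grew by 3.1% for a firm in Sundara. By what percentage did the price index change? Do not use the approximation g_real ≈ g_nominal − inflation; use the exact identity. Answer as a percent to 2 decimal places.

7.47%

(1 + g_nom) = (1 + g_real)(1 + π), so π = 1.1080 / 1.0310 − 1 = 0.07468.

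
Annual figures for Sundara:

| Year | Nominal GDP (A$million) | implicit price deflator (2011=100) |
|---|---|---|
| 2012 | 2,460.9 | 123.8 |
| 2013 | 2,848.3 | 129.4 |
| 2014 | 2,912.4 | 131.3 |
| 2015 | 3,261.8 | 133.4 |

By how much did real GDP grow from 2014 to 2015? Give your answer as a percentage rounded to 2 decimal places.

10.23%

Real GDP 2014 = 2912.4/1.313 = 2218.13.
Real GDP 2015 = 3261.8/1.334 = 2445.13.
Change = 2445.13/2218.13 − 1 = 0.1023.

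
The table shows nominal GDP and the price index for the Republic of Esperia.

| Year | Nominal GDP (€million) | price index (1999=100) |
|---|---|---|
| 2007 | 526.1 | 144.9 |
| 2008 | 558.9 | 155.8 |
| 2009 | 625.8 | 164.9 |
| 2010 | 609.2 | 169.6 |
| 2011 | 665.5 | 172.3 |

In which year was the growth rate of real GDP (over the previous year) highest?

2011

2008: real = 558.9/1.558 = 358.73; growth vs 2007 (363.08) = -1.20%.
2009: real = 625.8/1.649 = 379.50; growth vs 2008 (358.73) = 5.79%.
2010: real = 609.2/1.696 = 359.20; growth vs 2009 (379.50) = -5.35%.
2011: real = 665.5/1.723 = 386.24; growth vs 2010 (359.20) = 7.53%.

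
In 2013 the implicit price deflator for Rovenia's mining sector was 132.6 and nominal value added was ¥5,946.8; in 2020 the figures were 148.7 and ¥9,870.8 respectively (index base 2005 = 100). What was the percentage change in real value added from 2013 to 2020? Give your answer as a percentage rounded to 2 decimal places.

48.01%

Deflate each year: 2013 → 5946.8/1.326 = 4484.77; 2020 → 9870.8/1.487 = 6638.06.
So real value added changed by 6638.06/4484.77 − 1 = 0.4801, i.e. 48.01%.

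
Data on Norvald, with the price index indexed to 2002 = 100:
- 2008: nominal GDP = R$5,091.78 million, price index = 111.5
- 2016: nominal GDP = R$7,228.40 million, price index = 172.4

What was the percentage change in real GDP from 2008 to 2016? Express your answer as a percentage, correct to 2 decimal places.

Real GDP 2008 = 5091.78 / 1.115 = 4566.62.
Real GDP 2016 = 7228.40 / 1.724 = 4192.81.
Real growth = 4192.81 / 4566.62 − 1 = -0.0819.

-8.19%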